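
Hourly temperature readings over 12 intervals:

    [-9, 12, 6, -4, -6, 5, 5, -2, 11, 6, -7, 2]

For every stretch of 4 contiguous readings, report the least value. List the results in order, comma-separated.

-9, -6, -6, -6, -6, -2, -2, -7, -7

[-9, 12, 6, -4] → min -9
[12, 6, -4, -6] → min -6
[6, -4, -6, 5] → min -6
[-4, -6, 5, 5] → min -6
[-6, 5, 5, -2] → min -6
[5, 5, -2, 11] → min -2
[5, -2, 11, 6] → min -2
[-2, 11, 6, -7] → min -7
[11, 6, -7, 2] → min -7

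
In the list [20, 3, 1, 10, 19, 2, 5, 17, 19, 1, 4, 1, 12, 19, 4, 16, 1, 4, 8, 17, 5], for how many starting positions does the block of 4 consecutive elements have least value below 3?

16

[20, 3, 1, 10] → min 1  < 3 ✓
[3, 1, 10, 19] → min 1  < 3 ✓
[1, 10, 19, 2] → min 1  < 3 ✓
[10, 19, 2, 5] → min 2  < 3 ✓
[19, 2, 5, 17] → min 2  < 3 ✓
[2, 5, 17, 19] → min 2  < 3 ✓
[5, 17, 19, 1] → min 1  < 3 ✓
[17, 19, 1, 4] → min 1  < 3 ✓
[19, 1, 4, 1] → min 1  < 3 ✓
[1, 4, 1, 12] → min 1  < 3 ✓
[4, 1, 12, 19] → min 1  < 3 ✓
[1, 12, 19, 4] → min 1  < 3 ✓
[12, 19, 4, 16] → min 4
[19, 4, 16, 1] → min 1  < 3 ✓
[4, 16, 1, 4] → min 1  < 3 ✓
[16, 1, 4, 8] → min 1  < 3 ✓
[1, 4, 8, 17] → min 1  < 3 ✓
[4, 8, 17, 5] → min 4
16 windows satisfy the condition.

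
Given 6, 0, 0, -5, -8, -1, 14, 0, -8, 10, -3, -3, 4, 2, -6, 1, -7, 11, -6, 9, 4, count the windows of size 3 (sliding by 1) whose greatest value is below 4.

5

(6, 0, 0) → max 6
(0, 0, -5) → max 0  < 4 ✓
(0, -5, -8) → max 0  < 4 ✓
(-5, -8, -1) → max -1  < 4 ✓
(-8, -1, 14) → max 14
(-1, 14, 0) → max 14
(14, 0, -8) → max 14
(0, -8, 10) → max 10
(-8, 10, -3) → max 10
(10, -3, -3) → max 10
(-3, -3, 4) → max 4
(-3, 4, 2) → max 4
(4, 2, -6) → max 4
(2, -6, 1) → max 2  < 4 ✓
(-6, 1, -7) → max 1  < 4 ✓
(1, -7, 11) → max 11
(-7, 11, -6) → max 11
(11, -6, 9) → max 11
(-6, 9, 4) → max 9
5 windows satisfy the condition.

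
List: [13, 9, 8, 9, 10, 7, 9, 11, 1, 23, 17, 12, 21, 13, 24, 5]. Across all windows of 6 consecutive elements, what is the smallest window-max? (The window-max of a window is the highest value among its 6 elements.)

[13, 9, 8, 9, 10, 7] → max 13
[9, 8, 9, 10, 7, 9] → max 10
[8, 9, 10, 7, 9, 11] → max 11
[9, 10, 7, 9, 11, 1] → max 11
[10, 7, 9, 11, 1, 23] → max 23
[7, 9, 11, 1, 23, 17] → max 23
[9, 11, 1, 23, 17, 12] → max 23
[11, 1, 23, 17, 12, 21] → max 23
[1, 23, 17, 12, 21, 13] → max 23
[23, 17, 12, 21, 13, 24] → max 24
[17, 12, 21, 13, 24, 5] → max 24
Smallest of these is 10.

10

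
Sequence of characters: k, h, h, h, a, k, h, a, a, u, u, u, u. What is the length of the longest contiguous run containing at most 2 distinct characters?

6

add k: window [k] (1 distinct), len 1
add h: window [k, h] (2 distinct), len 2
add h: window [k, h, h] (2 distinct), len 3
add h: window [k, h, h, h] (2 distinct), len 4
add a: window [h, h, h, a] (2 distinct), len 4
add k: window [a, k] (2 distinct), len 2
add h: window [k, h] (2 distinct), len 2
add a: window [h, a] (2 distinct), len 2
add a: window [h, a, a] (2 distinct), len 3
add u: window [a, a, u] (2 distinct), len 3
add u: window [a, a, u, u] (2 distinct), len 4
add u: window [a, a, u, u, u] (2 distinct), len 5
add u: window [a, a, u, u, u, u] (2 distinct), len 6
Longest length with ≤2 distinct: 6.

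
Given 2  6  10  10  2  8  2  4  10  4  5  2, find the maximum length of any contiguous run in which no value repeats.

[2] len 1
[2, 6] len 2
[2, 6, 10] len 3
[10] len 1
[10, 2] len 2
[10, 2, 8] len 3
[8, 2] len 2
[8, 2, 4] len 3
[8, 2, 4, 10] len 4
[10, 4] len 2
[10, 4, 5] len 3
[10, 4, 5, 2] len 4
Longest all-distinct length: 4.

4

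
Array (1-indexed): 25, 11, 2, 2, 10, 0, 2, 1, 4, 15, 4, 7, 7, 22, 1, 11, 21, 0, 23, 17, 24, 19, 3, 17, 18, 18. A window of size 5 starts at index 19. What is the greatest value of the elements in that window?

Elements at indices 19..23: 23, 17, 24, 19, 3
max(23, 17, 24, 19, 3) = 24

24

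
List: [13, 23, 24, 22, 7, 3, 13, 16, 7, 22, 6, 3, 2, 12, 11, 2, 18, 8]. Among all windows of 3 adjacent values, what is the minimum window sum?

Each size-3 window and its sum:
[13, 23, 24] → sum 60
[23, 24, 22] → sum 69
[24, 22, 7] → sum 53
[22, 7, 3] → sum 32
[7, 3, 13] → sum 23
[3, 13, 16] → sum 32
[13, 16, 7] → sum 36
[16, 7, 22] → sum 45
[7, 22, 6] → sum 35
[22, 6, 3] → sum 31
[6, 3, 2] → sum 11
[3, 2, 12] → sum 17
[2, 12, 11] → sum 25
[12, 11, 2] → sum 25
[11, 2, 18] → sum 31
[2, 18, 8] → sum 28
Minimum of these is 11.

11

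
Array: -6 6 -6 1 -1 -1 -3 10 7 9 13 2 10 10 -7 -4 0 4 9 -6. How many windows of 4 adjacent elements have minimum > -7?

(-6, 6, -6, 1) → min -6  > -7 ✓
(6, -6, 1, -1) → min -6  > -7 ✓
(-6, 1, -1, -1) → min -6  > -7 ✓
(1, -1, -1, -3) → min -3  > -7 ✓
(-1, -1, -3, 10) → min -3  > -7 ✓
(-1, -3, 10, 7) → min -3  > -7 ✓
(-3, 10, 7, 9) → min -3  > -7 ✓
(10, 7, 9, 13) → min 7  > -7 ✓
(7, 9, 13, 2) → min 2  > -7 ✓
(9, 13, 2, 10) → min 2  > -7 ✓
(13, 2, 10, 10) → min 2  > -7 ✓
(2, 10, 10, -7) → min -7
(10, 10, -7, -4) → min -7
(10, -7, -4, 0) → min -7
(-7, -4, 0, 4) → min -7
(-4, 0, 4, 9) → min -4  > -7 ✓
(0, 4, 9, -6) → min -6  > -7 ✓
13 windows satisfy the condition.

13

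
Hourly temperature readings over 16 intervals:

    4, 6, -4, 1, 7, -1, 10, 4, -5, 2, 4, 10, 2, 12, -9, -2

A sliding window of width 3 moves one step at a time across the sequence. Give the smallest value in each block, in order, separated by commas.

-4, -4, -4, -1, -1, -1, -5, -5, -5, 2, 2, 2, -9, -9

Sliding a size-3 window across the 16 values:
(4, 6, -4) → min -4
(6, -4, 1) → min -4
(-4, 1, 7) → min -4
(1, 7, -1) → min -1
(7, -1, 10) → min -1
(-1, 10, 4) → min -1
(10, 4, -5) → min -5
(4, -5, 2) → min -5
(-5, 2, 4) → min -5
(2, 4, 10) → min 2
(4, 10, 2) → min 2
(10, 2, 12) → min 2
(2, 12, -9) → min -9
(12, -9, -2) → min -9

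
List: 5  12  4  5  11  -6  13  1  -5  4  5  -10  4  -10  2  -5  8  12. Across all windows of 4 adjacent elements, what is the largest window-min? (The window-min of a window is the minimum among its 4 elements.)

4

5 12 4 5 → min 4
12 4 5 11 → min 4
4 5 11 -6 → min -6
5 11 -6 13 → min -6
11 -6 13 1 → min -6
-6 13 1 -5 → min -6
13 1 -5 4 → min -5
1 -5 4 5 → min -5
-5 4 5 -10 → min -10
4 5 -10 4 → min -10
5 -10 4 -10 → min -10
-10 4 -10 2 → min -10
4 -10 2 -5 → min -10
-10 2 -5 8 → min -10
2 -5 8 12 → min -5
Largest of these is 4.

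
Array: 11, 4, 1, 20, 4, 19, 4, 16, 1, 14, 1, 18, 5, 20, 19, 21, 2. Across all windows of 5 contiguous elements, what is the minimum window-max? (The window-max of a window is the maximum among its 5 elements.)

16

(11, 4, 1, 20, 4) → max 20
(4, 1, 20, 4, 19) → max 20
(1, 20, 4, 19, 4) → max 20
(20, 4, 19, 4, 16) → max 20
(4, 19, 4, 16, 1) → max 19
(19, 4, 16, 1, 14) → max 19
(4, 16, 1, 14, 1) → max 16
(16, 1, 14, 1, 18) → max 18
(1, 14, 1, 18, 5) → max 18
(14, 1, 18, 5, 20) → max 20
(1, 18, 5, 20, 19) → max 20
(18, 5, 20, 19, 21) → max 21
(5, 20, 19, 21, 2) → max 21
Minimum of these is 16.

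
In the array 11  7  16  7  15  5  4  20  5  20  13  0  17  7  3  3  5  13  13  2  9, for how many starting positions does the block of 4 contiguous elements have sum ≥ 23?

17

11 7 16 7 → sum 41  ≥ 23 ✓
7 16 7 15 → sum 45  ≥ 23 ✓
16 7 15 5 → sum 43  ≥ 23 ✓
7 15 5 4 → sum 31  ≥ 23 ✓
15 5 4 20 → sum 44  ≥ 23 ✓
5 4 20 5 → sum 34  ≥ 23 ✓
4 20 5 20 → sum 49  ≥ 23 ✓
20 5 20 13 → sum 58  ≥ 23 ✓
5 20 13 0 → sum 38  ≥ 23 ✓
20 13 0 17 → sum 50  ≥ 23 ✓
13 0 17 7 → sum 37  ≥ 23 ✓
0 17 7 3 → sum 27  ≥ 23 ✓
17 7 3 3 → sum 30  ≥ 23 ✓
7 3 3 5 → sum 18
3 3 5 13 → sum 24  ≥ 23 ✓
3 5 13 13 → sum 34  ≥ 23 ✓
5 13 13 2 → sum 33  ≥ 23 ✓
13 13 2 9 → sum 37  ≥ 23 ✓
17 windows satisfy the condition.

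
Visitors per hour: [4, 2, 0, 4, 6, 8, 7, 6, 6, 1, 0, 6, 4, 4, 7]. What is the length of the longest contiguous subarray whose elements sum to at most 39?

9

Extend to the right; shrink from the left whenever the sum exceeds 39:
[4] sum 4 len 1
[4, 2] sum 6 len 2
[4, 2, 0] sum 6 len 3
[4, 2, 0, 4] sum 10 len 4
[4, 2, 0, 4, 6] sum 16 len 5
[4, 2, 0, 4, 6, 8] sum 24 len 6
[4, 2, 0, 4, 6, 8, 7] sum 31 len 7
[4, 2, 0, 4, 6, 8, 7, 6] sum 37 len 8
[2, 0, 4, 6, 8, 7, 6, 6] sum 39 len 8
[0, 4, 6, 8, 7, 6, 6, 1] sum 38 len 8
[0, 4, 6, 8, 7, 6, 6, 1, 0] sum 38 len 9
[8, 7, 6, 6, 1, 0, 6] sum 34 len 7
[8, 7, 6, 6, 1, 0, 6, 4] sum 38 len 8
[7, 6, 6, 1, 0, 6, 4, 4] sum 34 len 8
[6, 6, 1, 0, 6, 4, 4, 7] sum 34 len 8
Longest length seen: 9.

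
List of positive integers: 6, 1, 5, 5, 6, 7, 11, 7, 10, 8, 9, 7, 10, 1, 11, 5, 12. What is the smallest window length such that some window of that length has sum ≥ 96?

Extend right; whenever the sum reaches 96, record the length and shrink from the left:
add 6: running sum 6 < 96
add 1: running sum 7 < 96
add 5: running sum 12 < 96
add 5: running sum 17 < 96
add 6: running sum 23 < 96
add 7: running sum 30 < 96
add 11: running sum 41 < 96
add 7: running sum 48 < 96
add 10: running sum 58 < 96
add 8: running sum 66 < 96
add 9: running sum 75 < 96
add 7: running sum 82 < 96
add 10: running sum 92 < 96
add 1: running sum 93 < 96
end 14: [5, 5, 6, 7, 11, 7, 10, 8, 9, 7, 10, 1, 11] sum 97, len 13
end 15: [5, 6, 7, 11, 7, 10, 8, 9, 7, 10, 1, 11, 5] sum 97, len 13
end 16: [7, 11, 7, 10, 8, 9, 7, 10, 1, 11, 5, 12] sum 98, len 12
Shortest qualifying length: 12.

12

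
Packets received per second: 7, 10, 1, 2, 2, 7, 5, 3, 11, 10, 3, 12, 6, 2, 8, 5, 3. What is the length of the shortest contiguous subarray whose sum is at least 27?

add 7: running sum 7 < 27
add 10: running sum 17 < 27
add 1: running sum 18 < 27
add 2: running sum 20 < 27
add 2: running sum 22 < 27
end 5: [7, 10, 1, 2, 2, 7] sum 29, len 6
end 6: [10, 1, 2, 2, 7, 5] sum 27, len 6
end 7: [10, 1, 2, 2, 7, 5, 3] sum 30, len 7
end 8: [2, 7, 5, 3, 11] sum 28, len 5
end 9: [5, 3, 11, 10] sum 29, len 4
end 10: [3, 11, 10, 3] sum 27, len 4
end 11: [11, 10, 3, 12] sum 36, len 4
end 12: [10, 3, 12, 6] sum 31, len 4
end 13: [10, 3, 12, 6, 2] sum 33, len 5
end 14: [12, 6, 2, 8] sum 28, len 4
end 15: [12, 6, 2, 8, 5] sum 33, len 5
end 16: [12, 6, 2, 8, 5, 3] sum 36, len 6
Shortest qualifying length: 4.

4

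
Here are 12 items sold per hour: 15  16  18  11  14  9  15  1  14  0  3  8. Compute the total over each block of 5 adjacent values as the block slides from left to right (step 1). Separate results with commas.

74, 68, 67, 50, 53, 39, 33, 26

Sliding a size-5 window across the 12 values:
15 16 18 11 14 → sum 74
16 18 11 14 9 → sum 68
18 11 14 9 15 → sum 67
11 14 9 15 1 → sum 50
14 9 15 1 14 → sum 53
9 15 1 14 0 → sum 39
15 1 14 0 3 → sum 33
1 14 0 3 8 → sum 26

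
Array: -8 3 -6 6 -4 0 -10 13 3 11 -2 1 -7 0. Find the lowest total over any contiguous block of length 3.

-14

Window sums for each of the 12 positions:
[-8, 3, -6] → sum -11
[3, -6, 6] → sum 3
[-6, 6, -4] → sum -4
[6, -4, 0] → sum 2
[-4, 0, -10] → sum -14
[0, -10, 13] → sum 3
[-10, 13, 3] → sum 6
[13, 3, 11] → sum 27
[3, 11, -2] → sum 12
[11, -2, 1] → sum 10
[-2, 1, -7] → sum -8
[1, -7, 0] → sum -6
Lowest of these is -14.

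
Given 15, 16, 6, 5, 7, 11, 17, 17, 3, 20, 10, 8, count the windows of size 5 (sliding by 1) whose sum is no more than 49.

3

(15, 16, 6, 5, 7) → sum 49  ≤ 49 ✓
(16, 6, 5, 7, 11) → sum 45  ≤ 49 ✓
(6, 5, 7, 11, 17) → sum 46  ≤ 49 ✓
(5, 7, 11, 17, 17) → sum 57
(7, 11, 17, 17, 3) → sum 55
(11, 17, 17, 3, 20) → sum 68
(17, 17, 3, 20, 10) → sum 67
(17, 3, 20, 10, 8) → sum 58
3 windows satisfy the condition.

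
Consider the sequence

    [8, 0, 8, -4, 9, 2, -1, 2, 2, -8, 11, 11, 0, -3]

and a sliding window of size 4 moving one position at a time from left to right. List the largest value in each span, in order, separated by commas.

Sliding a size-4 window across the 14 values:
(8, 0, 8, -4) → max 8
(0, 8, -4, 9) → max 9
(8, -4, 9, 2) → max 9
(-4, 9, 2, -1) → max 9
(9, 2, -1, 2) → max 9
(2, -1, 2, 2) → max 2
(-1, 2, 2, -8) → max 2
(2, 2, -8, 11) → max 11
(2, -8, 11, 11) → max 11
(-8, 11, 11, 0) → max 11
(11, 11, 0, -3) → max 11

8, 9, 9, 9, 9, 2, 2, 11, 11, 11, 11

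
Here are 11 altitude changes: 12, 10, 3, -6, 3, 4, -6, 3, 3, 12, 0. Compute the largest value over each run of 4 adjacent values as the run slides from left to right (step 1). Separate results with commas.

(12, 10, 3, -6) → max 12
(10, 3, -6, 3) → max 10
(3, -6, 3, 4) → max 4
(-6, 3, 4, -6) → max 4
(3, 4, -6, 3) → max 4
(4, -6, 3, 3) → max 4
(-6, 3, 3, 12) → max 12
(3, 3, 12, 0) → max 12

12, 10, 4, 4, 4, 4, 12, 12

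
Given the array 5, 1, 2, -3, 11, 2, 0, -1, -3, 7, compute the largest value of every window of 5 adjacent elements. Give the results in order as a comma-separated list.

11, 11, 11, 11, 11, 7

Sliding a size-5 window across the 10 values:
(5, 1, 2, -3, 11) → max 11
(1, 2, -3, 11, 2) → max 11
(2, -3, 11, 2, 0) → max 11
(-3, 11, 2, 0, -1) → max 11
(11, 2, 0, -1, -3) → max 11
(2, 0, -1, -3, 7) → max 7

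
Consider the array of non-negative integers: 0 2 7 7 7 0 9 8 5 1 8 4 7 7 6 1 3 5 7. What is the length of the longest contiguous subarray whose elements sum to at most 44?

[0] sum 0 len 1
[0, 2] sum 2 len 2
[0, 2, 7] sum 9 len 3
[0, 2, 7, 7] sum 16 len 4
[0, 2, 7, 7, 7] sum 23 len 5
[0, 2, 7, 7, 7, 0] sum 23 len 6
[0, 2, 7, 7, 7, 0, 9] sum 32 len 7
[0, 2, 7, 7, 7, 0, 9, 8] sum 40 len 8
[7, 7, 7, 0, 9, 8, 5] sum 43 len 7
[7, 7, 7, 0, 9, 8, 5, 1] sum 44 len 8
[7, 0, 9, 8, 5, 1, 8] sum 38 len 7
[7, 0, 9, 8, 5, 1, 8, 4] sum 42 len 8
[0, 9, 8, 5, 1, 8, 4, 7] sum 42 len 8
[8, 5, 1, 8, 4, 7, 7] sum 40 len 7
[5, 1, 8, 4, 7, 7, 6] sum 38 len 7
[5, 1, 8, 4, 7, 7, 6, 1] sum 39 len 8
[5, 1, 8, 4, 7, 7, 6, 1, 3] sum 42 len 9
[1, 8, 4, 7, 7, 6, 1, 3, 5] sum 42 len 9
[4, 7, 7, 6, 1, 3, 5, 7] sum 40 len 8
Longest length seen: 9.

9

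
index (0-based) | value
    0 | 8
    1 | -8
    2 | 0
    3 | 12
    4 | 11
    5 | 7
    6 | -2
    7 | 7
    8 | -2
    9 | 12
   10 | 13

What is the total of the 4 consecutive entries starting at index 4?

Elements at indices 4..7: 11, 7, -2, 7
sum(11, 7, -2, 7) = 23

23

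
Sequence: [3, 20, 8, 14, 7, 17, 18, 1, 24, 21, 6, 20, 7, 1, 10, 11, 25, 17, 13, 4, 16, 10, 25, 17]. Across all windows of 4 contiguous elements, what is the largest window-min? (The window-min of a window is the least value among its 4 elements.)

11

(3, 20, 8, 14) → min 3
(20, 8, 14, 7) → min 7
(8, 14, 7, 17) → min 7
(14, 7, 17, 18) → min 7
(7, 17, 18, 1) → min 1
(17, 18, 1, 24) → min 1
(18, 1, 24, 21) → min 1
(1, 24, 21, 6) → min 1
(24, 21, 6, 20) → min 6
(21, 6, 20, 7) → min 6
(6, 20, 7, 1) → min 1
(20, 7, 1, 10) → min 1
(7, 1, 10, 11) → min 1
(1, 10, 11, 25) → min 1
(10, 11, 25, 17) → min 10
(11, 25, 17, 13) → min 11
(25, 17, 13, 4) → min 4
(17, 13, 4, 16) → min 4
(13, 4, 16, 10) → min 4
(4, 16, 10, 25) → min 4
(16, 10, 25, 17) → min 10
Largest of these is 11.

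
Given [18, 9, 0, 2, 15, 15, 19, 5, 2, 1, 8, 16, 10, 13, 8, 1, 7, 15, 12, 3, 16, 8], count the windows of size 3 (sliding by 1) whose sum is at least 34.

(18, 9, 0) → sum 27
(9, 0, 2) → sum 11
(0, 2, 15) → sum 17
(2, 15, 15) → sum 32
(15, 15, 19) → sum 49  ≥ 34 ✓
(15, 19, 5) → sum 39  ≥ 34 ✓
(19, 5, 2) → sum 26
(5, 2, 1) → sum 8
(2, 1, 8) → sum 11
(1, 8, 16) → sum 25
(8, 16, 10) → sum 34  ≥ 34 ✓
(16, 10, 13) → sum 39  ≥ 34 ✓
(10, 13, 8) → sum 31
(13, 8, 1) → sum 22
(8, 1, 7) → sum 16
(1, 7, 15) → sum 23
(7, 15, 12) → sum 34  ≥ 34 ✓
(15, 12, 3) → sum 30
(12, 3, 16) → sum 31
(3, 16, 8) → sum 27
5 windows satisfy the condition.

5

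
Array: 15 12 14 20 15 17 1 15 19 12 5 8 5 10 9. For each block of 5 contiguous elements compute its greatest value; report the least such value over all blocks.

Window maxs for each of the 11 positions:
(15, 12, 14, 20, 15) → max 20
(12, 14, 20, 15, 17) → max 20
(14, 20, 15, 17, 1) → max 20
(20, 15, 17, 1, 15) → max 20
(15, 17, 1, 15, 19) → max 19
(17, 1, 15, 19, 12) → max 19
(1, 15, 19, 12, 5) → max 19
(15, 19, 12, 5, 8) → max 19
(19, 12, 5, 8, 5) → max 19
(12, 5, 8, 5, 10) → max 12
(5, 8, 5, 10, 9) → max 10
Least of these is 10.

10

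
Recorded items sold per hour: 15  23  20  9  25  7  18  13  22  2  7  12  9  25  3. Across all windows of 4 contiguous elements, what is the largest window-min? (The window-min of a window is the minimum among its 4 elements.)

Each size-4 window and its min:
(15, 23, 20, 9) → min 9
(23, 20, 9, 25) → min 9
(20, 9, 25, 7) → min 7
(9, 25, 7, 18) → min 7
(25, 7, 18, 13) → min 7
(7, 18, 13, 22) → min 7
(18, 13, 22, 2) → min 2
(13, 22, 2, 7) → min 2
(22, 2, 7, 12) → min 2
(2, 7, 12, 9) → min 2
(7, 12, 9, 25) → min 7
(12, 9, 25, 3) → min 3
Largest of these is 9.

9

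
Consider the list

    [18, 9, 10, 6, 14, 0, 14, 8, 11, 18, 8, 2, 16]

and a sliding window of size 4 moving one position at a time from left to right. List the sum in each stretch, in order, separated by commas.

18 9 10 6 → sum 43
9 10 6 14 → sum 39
10 6 14 0 → sum 30
6 14 0 14 → sum 34
14 0 14 8 → sum 36
0 14 8 11 → sum 33
14 8 11 18 → sum 51
8 11 18 8 → sum 45
11 18 8 2 → sum 39
18 8 2 16 → sum 44

43, 39, 30, 34, 36, 33, 51, 45, 39, 44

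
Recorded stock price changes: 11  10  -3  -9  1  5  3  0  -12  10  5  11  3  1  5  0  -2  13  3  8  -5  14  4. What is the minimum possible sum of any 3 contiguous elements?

Each size-3 window and its sum:
[11, 10, -3] → sum 18
[10, -3, -9] → sum -2
[-3, -9, 1] → sum -11
[-9, 1, 5] → sum -3
[1, 5, 3] → sum 9
[5, 3, 0] → sum 8
[3, 0, -12] → sum -9
[0, -12, 10] → sum -2
[-12, 10, 5] → sum 3
[10, 5, 11] → sum 26
[5, 11, 3] → sum 19
[11, 3, 1] → sum 15
[3, 1, 5] → sum 9
[1, 5, 0] → sum 6
[5, 0, -2] → sum 3
[0, -2, 13] → sum 11
[-2, 13, 3] → sum 14
[13, 3, 8] → sum 24
[3, 8, -5] → sum 6
[8, -5, 14] → sum 17
[-5, 14, 4] → sum 13
Minimum of these is -11.

-11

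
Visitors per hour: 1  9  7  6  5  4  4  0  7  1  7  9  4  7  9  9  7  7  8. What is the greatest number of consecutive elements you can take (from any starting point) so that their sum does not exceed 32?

→ 1: sum 1, len 1
→ 9: sum 10, len 2
→ 7: sum 17, len 3
→ 6: sum 23, len 4
→ 5: sum 28, len 5
→ 4: sum 32, len 6
→ 4 (dropped 1, 9): sum 26, len 5
→ 0: sum 26, len 6
→ 7 (dropped 7): sum 26, len 6
→ 1: sum 27, len 7
→ 7 (dropped 6): sum 28, len 7
→ 9 (dropped 5): sum 32, len 7
→ 4 (dropped 4): sum 32, len 7
→ 7 (dropped 4, 0, 7): sum 28, len 5
→ 9 (dropped 1, 7): sum 29, len 4
→ 9 (dropped 9): sum 29, len 4
→ 7 (dropped 4): sum 32, len 4
→ 7 (dropped 7): sum 32, len 4
→ 8 (dropped 9): sum 31, len 4
Longest length seen: 7.

7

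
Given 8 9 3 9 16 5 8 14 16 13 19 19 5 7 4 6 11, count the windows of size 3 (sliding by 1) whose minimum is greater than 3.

8 9 3 → min 3
9 3 9 → min 3
3 9 16 → min 3
9 16 5 → min 5  > 3 ✓
16 5 8 → min 5  > 3 ✓
5 8 14 → min 5  > 3 ✓
8 14 16 → min 8  > 3 ✓
14 16 13 → min 13  > 3 ✓
16 13 19 → min 13  > 3 ✓
13 19 19 → min 13  > 3 ✓
19 19 5 → min 5  > 3 ✓
19 5 7 → min 5  > 3 ✓
5 7 4 → min 4  > 3 ✓
7 4 6 → min 4  > 3 ✓
4 6 11 → min 4  > 3 ✓
12 windows satisfy the condition.

12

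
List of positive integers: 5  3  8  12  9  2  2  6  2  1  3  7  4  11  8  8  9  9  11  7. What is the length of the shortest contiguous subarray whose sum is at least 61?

7

add 5: running sum 5 < 61
add 3: running sum 8 < 61
add 8: running sum 16 < 61
add 12: running sum 28 < 61
add 9: running sum 37 < 61
add 2: running sum 39 < 61
add 2: running sum 41 < 61
add 6: running sum 47 < 61
add 2: running sum 49 < 61
add 1: running sum 50 < 61
add 3: running sum 53 < 61
add 7: running sum 60 < 61
end 12: [5, 3, 8, 12, 9, 2, 2, 6, 2, 1, 3, 7, 4] sum 64, len 13
end 13: [8, 12, 9, 2, 2, 6, 2, 1, 3, 7, 4, 11] sum 67, len 12
end 14: [12, 9, 2, 2, 6, 2, 1, 3, 7, 4, 11, 8] sum 67, len 12
end 15: [9, 2, 2, 6, 2, 1, 3, 7, 4, 11, 8, 8] sum 63, len 12
end 16: [2, 6, 2, 1, 3, 7, 4, 11, 8, 8, 9] sum 61, len 11
end 17: [2, 1, 3, 7, 4, 11, 8, 8, 9, 9] sum 62, len 10
end 18: [7, 4, 11, 8, 8, 9, 9, 11] sum 67, len 8
end 19: [11, 8, 8, 9, 9, 11, 7] sum 63, len 7
Shortest qualifying length: 7.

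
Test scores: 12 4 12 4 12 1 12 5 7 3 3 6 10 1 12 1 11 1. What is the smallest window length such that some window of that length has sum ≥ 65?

9

add 12: running sum 12 < 65
add 4: running sum 16 < 65
add 12: running sum 28 < 65
add 4: running sum 32 < 65
add 12: running sum 44 < 65
add 1: running sum 45 < 65
add 12: running sum 57 < 65
add 5: running sum 62 < 65
add 7: shortest ending here [12, 4, 12, 4, 12, 1, 12, 5, 7] sum 69, len 9
add 3: shortest ending here [12, 4, 12, 4, 12, 1, 12, 5, 7, 3] sum 72, len 10
add 3: shortest ending here [12, 4, 12, 4, 12, 1, 12, 5, 7, 3, 3] sum 75, len 11
add 6: shortest ending here [12, 4, 12, 1, 12, 5, 7, 3, 3, 6] sum 65, len 10
add 10: shortest ending here [12, 4, 12, 1, 12, 5, 7, 3, 3, 6, 10] sum 75, len 11
add 1: shortest ending here [12, 4, 12, 1, 12, 5, 7, 3, 3, 6, 10, 1] sum 76, len 12
add 12: shortest ending here [12, 1, 12, 5, 7, 3, 3, 6, 10, 1, 12] sum 72, len 11
add 1: shortest ending here [12, 1, 12, 5, 7, 3, 3, 6, 10, 1, 12, 1] sum 73, len 12
add 11: shortest ending here [12, 5, 7, 3, 3, 6, 10, 1, 12, 1, 11] sum 71, len 11
add 1: shortest ending here [12, 5, 7, 3, 3, 6, 10, 1, 12, 1, 11, 1] sum 72, len 12
Shortest qualifying length: 9.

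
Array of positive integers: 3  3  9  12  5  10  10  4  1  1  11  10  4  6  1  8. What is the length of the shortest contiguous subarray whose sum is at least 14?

2

add 3: running sum 3 < 14
add 3: running sum 6 < 14
end 2: [3, 3, 9] sum 15, len 3
end 3: [9, 12] sum 21, len 2
end 4: [12, 5] sum 17, len 2
end 5: [5, 10] sum 15, len 2
end 6: [10, 10] sum 20, len 2
end 7: [10, 4] sum 14, len 2
end 8: [10, 4, 1] sum 15, len 3
end 9: [10, 4, 1, 1] sum 16, len 4
end 10: [4, 1, 1, 11] sum 17, len 4
end 11: [11, 10] sum 21, len 2
end 12: [10, 4] sum 14, len 2
end 13: [10, 4, 6] sum 20, len 3
end 14: [10, 4, 6, 1] sum 21, len 4
end 15: [6, 1, 8] sum 15, len 3
Shortest qualifying length: 2.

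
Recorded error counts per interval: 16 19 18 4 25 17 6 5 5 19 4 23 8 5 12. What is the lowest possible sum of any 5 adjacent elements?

16 19 18 4 25 → sum 82
19 18 4 25 17 → sum 83
18 4 25 17 6 → sum 70
4 25 17 6 5 → sum 57
25 17 6 5 5 → sum 58
17 6 5 5 19 → sum 52
6 5 5 19 4 → sum 39
5 5 19 4 23 → sum 56
5 19 4 23 8 → sum 59
19 4 23 8 5 → sum 59
4 23 8 5 12 → sum 52
Lowest of these is 39.

39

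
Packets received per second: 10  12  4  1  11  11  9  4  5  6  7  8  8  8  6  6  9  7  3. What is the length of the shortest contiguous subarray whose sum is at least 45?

Extend right; whenever the sum reaches 45, record the length and shrink from the left:
add 10: running sum 10 < 45
add 12: running sum 22 < 45
add 4: running sum 26 < 45
add 1: running sum 27 < 45
add 11: running sum 38 < 45
add 11: shortest ending here [10, 12, 4, 1, 11, 11] sum 49, len 6
add 9: shortest ending here [12, 4, 1, 11, 11, 9] sum 48, len 6
add 4: shortest ending here [12, 4, 1, 11, 11, 9, 4] sum 52, len 7
add 5: shortest ending here [4, 1, 11, 11, 9, 4, 5] sum 45, len 7
add 6: shortest ending here [11, 11, 9, 4, 5, 6] sum 46, len 6
add 7: shortest ending here [11, 11, 9, 4, 5, 6, 7] sum 53, len 7
add 8: shortest ending here [11, 9, 4, 5, 6, 7, 8] sum 50, len 7
add 8: shortest ending here [9, 4, 5, 6, 7, 8, 8] sum 47, len 7
add 8: shortest ending here [4, 5, 6, 7, 8, 8, 8] sum 46, len 7
add 6: shortest ending here [5, 6, 7, 8, 8, 8, 6] sum 48, len 7
add 6: shortest ending here [6, 7, 8, 8, 8, 6, 6] sum 49, len 7
add 9: shortest ending here [8, 8, 8, 6, 6, 9] sum 45, len 6
add 7: shortest ending here [8, 8, 8, 6, 6, 9, 7] sum 52, len 7
add 3: shortest ending here [8, 8, 6, 6, 9, 7, 3] sum 47, len 7
Shortest qualifying length: 6.

6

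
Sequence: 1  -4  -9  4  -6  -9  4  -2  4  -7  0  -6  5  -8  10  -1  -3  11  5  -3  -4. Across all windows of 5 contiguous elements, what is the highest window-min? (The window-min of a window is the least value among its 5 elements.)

1 -4 -9 4 -6 → min -9
-4 -9 4 -6 -9 → min -9
-9 4 -6 -9 4 → min -9
4 -6 -9 4 -2 → min -9
-6 -9 4 -2 4 → min -9
-9 4 -2 4 -7 → min -9
4 -2 4 -7 0 → min -7
-2 4 -7 0 -6 → min -7
4 -7 0 -6 5 → min -7
-7 0 -6 5 -8 → min -8
0 -6 5 -8 10 → min -8
-6 5 -8 10 -1 → min -8
5 -8 10 -1 -3 → min -8
-8 10 -1 -3 11 → min -8
10 -1 -3 11 5 → min -3
-1 -3 11 5 -3 → min -3
-3 11 5 -3 -4 → min -4
Highest of these is -3.

-3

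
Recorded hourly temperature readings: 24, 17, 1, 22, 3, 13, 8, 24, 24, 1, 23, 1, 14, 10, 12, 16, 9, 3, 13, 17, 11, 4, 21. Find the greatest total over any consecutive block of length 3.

56

24 17 1 → sum 42
17 1 22 → sum 40
1 22 3 → sum 26
22 3 13 → sum 38
3 13 8 → sum 24
13 8 24 → sum 45
8 24 24 → sum 56
24 24 1 → sum 49
24 1 23 → sum 48
1 23 1 → sum 25
23 1 14 → sum 38
1 14 10 → sum 25
14 10 12 → sum 36
10 12 16 → sum 38
12 16 9 → sum 37
16 9 3 → sum 28
9 3 13 → sum 25
3 13 17 → sum 33
13 17 11 → sum 41
17 11 4 → sum 32
11 4 21 → sum 36
Greatest of these is 56.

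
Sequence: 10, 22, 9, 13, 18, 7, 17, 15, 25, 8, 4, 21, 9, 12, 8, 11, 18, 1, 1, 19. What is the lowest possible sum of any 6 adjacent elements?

51

Each size-6 window and its sum:
[10, 22, 9, 13, 18, 7] → sum 79
[22, 9, 13, 18, 7, 17] → sum 86
[9, 13, 18, 7, 17, 15] → sum 79
[13, 18, 7, 17, 15, 25] → sum 95
[18, 7, 17, 15, 25, 8] → sum 90
[7, 17, 15, 25, 8, 4] → sum 76
[17, 15, 25, 8, 4, 21] → sum 90
[15, 25, 8, 4, 21, 9] → sum 82
[25, 8, 4, 21, 9, 12] → sum 79
[8, 4, 21, 9, 12, 8] → sum 62
[4, 21, 9, 12, 8, 11] → sum 65
[21, 9, 12, 8, 11, 18] → sum 79
[9, 12, 8, 11, 18, 1] → sum 59
[12, 8, 11, 18, 1, 1] → sum 51
[8, 11, 18, 1, 1, 19] → sum 58
Lowest of these is 51.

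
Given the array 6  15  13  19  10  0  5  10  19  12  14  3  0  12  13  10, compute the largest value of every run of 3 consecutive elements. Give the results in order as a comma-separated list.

6 15 13 → max 15
15 13 19 → max 19
13 19 10 → max 19
19 10 0 → max 19
10 0 5 → max 10
0 5 10 → max 10
5 10 19 → max 19
10 19 12 → max 19
19 12 14 → max 19
12 14 3 → max 14
14 3 0 → max 14
3 0 12 → max 12
0 12 13 → max 13
12 13 10 → max 13

15, 19, 19, 19, 10, 10, 19, 19, 19, 14, 14, 12, 13, 13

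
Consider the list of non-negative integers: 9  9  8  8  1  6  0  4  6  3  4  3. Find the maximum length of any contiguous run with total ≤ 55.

11

add 9: [9] sum 9, len 1
add 9: [9, 9] sum 18, len 2
add 8: [9, 9, 8] sum 26, len 3
add 8: [9, 9, 8, 8] sum 34, len 4
add 1: [9, 9, 8, 8, 1] sum 35, len 5
add 6: [9, 9, 8, 8, 1, 6] sum 41, len 6
add 0: [9, 9, 8, 8, 1, 6, 0] sum 41, len 7
add 4: [9, 9, 8, 8, 1, 6, 0, 4] sum 45, len 8
add 6: [9, 9, 8, 8, 1, 6, 0, 4, 6] sum 51, len 9
add 3: [9, 9, 8, 8, 1, 6, 0, 4, 6, 3] sum 54, len 10
add 4: [9, 8, 8, 1, 6, 0, 4, 6, 3, 4] sum 49, len 10
add 3: [9, 8, 8, 1, 6, 0, 4, 6, 3, 4, 3] sum 52, len 11
Longest length seen: 11.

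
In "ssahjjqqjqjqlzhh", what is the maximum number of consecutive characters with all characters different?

[s] len 1
[s] len 1
[s, a] len 2
[s, a, h] len 3
[s, a, h, j] len 4
[j] len 1
[j, q] len 2
[q] len 1
[q, j] len 2
[j, q] len 2
[q, j] len 2
[j, q] len 2
[j, q, l] len 3
[j, q, l, z] len 4
[j, q, l, z, h] len 5
[h] len 1
Longest all-distinct length: 5.

5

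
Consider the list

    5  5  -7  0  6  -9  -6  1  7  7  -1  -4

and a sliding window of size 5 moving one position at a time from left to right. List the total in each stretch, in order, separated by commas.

5 5 -7 0 6 → sum 9
5 -7 0 6 -9 → sum -5
-7 0 6 -9 -6 → sum -16
0 6 -9 -6 1 → sum -8
6 -9 -6 1 7 → sum -1
-9 -6 1 7 7 → sum 0
-6 1 7 7 -1 → sum 8
1 7 7 -1 -4 → sum 10

9, -5, -16, -8, -1, 0, 8, 10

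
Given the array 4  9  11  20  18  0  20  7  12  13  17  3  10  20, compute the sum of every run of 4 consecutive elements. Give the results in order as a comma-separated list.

(4, 9, 11, 20) → sum 44
(9, 11, 20, 18) → sum 58
(11, 20, 18, 0) → sum 49
(20, 18, 0, 20) → sum 58
(18, 0, 20, 7) → sum 45
(0, 20, 7, 12) → sum 39
(20, 7, 12, 13) → sum 52
(7, 12, 13, 17) → sum 49
(12, 13, 17, 3) → sum 45
(13, 17, 3, 10) → sum 43
(17, 3, 10, 20) → sum 50

44, 58, 49, 58, 45, 39, 52, 49, 45, 43, 50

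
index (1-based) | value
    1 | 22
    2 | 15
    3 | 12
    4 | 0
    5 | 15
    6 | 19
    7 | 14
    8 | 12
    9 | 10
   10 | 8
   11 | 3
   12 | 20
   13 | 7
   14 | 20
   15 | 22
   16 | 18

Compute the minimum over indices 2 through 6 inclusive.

Elements at indices 2..6: 15, 12, 0, 15, 19
min(15, 12, 0, 15, 19) = 0

0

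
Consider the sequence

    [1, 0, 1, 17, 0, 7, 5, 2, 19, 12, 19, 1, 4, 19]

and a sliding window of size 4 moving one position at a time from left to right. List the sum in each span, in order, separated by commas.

1 0 1 17 → sum 19
0 1 17 0 → sum 18
1 17 0 7 → sum 25
17 0 7 5 → sum 29
0 7 5 2 → sum 14
7 5 2 19 → sum 33
5 2 19 12 → sum 38
2 19 12 19 → sum 52
19 12 19 1 → sum 51
12 19 1 4 → sum 36
19 1 4 19 → sum 43

19, 18, 25, 29, 14, 33, 38, 52, 51, 36, 43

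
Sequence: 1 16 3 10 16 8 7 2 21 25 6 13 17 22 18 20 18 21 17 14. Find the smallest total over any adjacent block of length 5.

43

[1, 16, 3, 10, 16] → sum 46
[16, 3, 10, 16, 8] → sum 53
[3, 10, 16, 8, 7] → sum 44
[10, 16, 8, 7, 2] → sum 43
[16, 8, 7, 2, 21] → sum 54
[8, 7, 2, 21, 25] → sum 63
[7, 2, 21, 25, 6] → sum 61
[2, 21, 25, 6, 13] → sum 67
[21, 25, 6, 13, 17] → sum 82
[25, 6, 13, 17, 22] → sum 83
[6, 13, 17, 22, 18] → sum 76
[13, 17, 22, 18, 20] → sum 90
[17, 22, 18, 20, 18] → sum 95
[22, 18, 20, 18, 21] → sum 99
[18, 20, 18, 21, 17] → sum 94
[20, 18, 21, 17, 14] → sum 90
Smallest of these is 43.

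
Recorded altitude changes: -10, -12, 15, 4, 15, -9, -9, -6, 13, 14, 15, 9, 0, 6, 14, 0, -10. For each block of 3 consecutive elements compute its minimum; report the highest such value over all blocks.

(-10, -12, 15) → min -12
(-12, 15, 4) → min -12
(15, 4, 15) → min 4
(4, 15, -9) → min -9
(15, -9, -9) → min -9
(-9, -9, -6) → min -9
(-9, -6, 13) → min -9
(-6, 13, 14) → min -6
(13, 14, 15) → min 13
(14, 15, 9) → min 9
(15, 9, 0) → min 0
(9, 0, 6) → min 0
(0, 6, 14) → min 0
(6, 14, 0) → min 0
(14, 0, -10) → min -10
Highest of these is 13.

13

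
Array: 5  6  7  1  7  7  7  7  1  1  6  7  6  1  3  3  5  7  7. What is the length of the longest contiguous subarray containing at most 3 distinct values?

13

add 5: window [5] (1 distinct), len 1
add 6: window [5, 6] (2 distinct), len 2
add 7: window [5, 6, 7] (3 distinct), len 3
add 1: window [6, 7, 1] (3 distinct), len 3
add 7: window [6, 7, 1, 7] (3 distinct), len 4
add 7: window [6, 7, 1, 7, 7] (3 distinct), len 5
add 7: window [6, 7, 1, 7, 7, 7] (3 distinct), len 6
add 7: window [6, 7, 1, 7, 7, 7, 7] (3 distinct), len 7
add 1: window [6, 7, 1, 7, 7, 7, 7, 1] (3 distinct), len 8
add 1: window [6, 7, 1, 7, 7, 7, 7, 1, 1] (3 distinct), len 9
add 6: window [6, 7, 1, 7, 7, 7, 7, 1, 1, 6] (3 distinct), len 10
add 7: window [6, 7, 1, 7, 7, 7, 7, 1, 1, 6, 7] (3 distinct), len 11
add 6: window [6, 7, 1, 7, 7, 7, 7, 1, 1, 6, 7, 6] (3 distinct), len 12
add 1: window [6, 7, 1, 7, 7, 7, 7, 1, 1, 6, 7, 6, 1] (3 distinct), len 13
add 3: window [6, 1, 3] (3 distinct), len 3
add 3: window [6, 1, 3, 3] (3 distinct), len 4
add 5: window [1, 3, 3, 5] (3 distinct), len 4
add 7: window [3, 3, 5, 7] (3 distinct), len 4
add 7: window [3, 3, 5, 7, 7] (3 distinct), len 5
Longest length with ≤3 distinct: 13.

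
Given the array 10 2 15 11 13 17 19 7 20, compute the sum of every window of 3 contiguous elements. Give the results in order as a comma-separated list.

27, 28, 39, 41, 49, 43, 46

[10, 2, 15] → sum 27
[2, 15, 11] → sum 28
[15, 11, 13] → sum 39
[11, 13, 17] → sum 41
[13, 17, 19] → sum 49
[17, 19, 7] → sum 43
[19, 7, 20] → sum 46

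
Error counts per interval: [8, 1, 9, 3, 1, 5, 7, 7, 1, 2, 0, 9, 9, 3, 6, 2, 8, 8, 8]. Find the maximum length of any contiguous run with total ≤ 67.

→ 8: sum 8, len 1
→ 1: sum 9, len 2
→ 9: sum 18, len 3
→ 3: sum 21, len 4
→ 1: sum 22, len 5
→ 5: sum 27, len 6
→ 7: sum 34, len 7
→ 7: sum 41, len 8
→ 1: sum 42, len 9
→ 2: sum 44, len 10
→ 0: sum 44, len 11
→ 9: sum 53, len 12
→ 9: sum 62, len 13
→ 3: sum 65, len 14
→ 6 (dropped 8): sum 63, len 14
→ 2: sum 65, len 15
→ 8 (dropped 1, 9): sum 63, len 14
→ 8 (dropped 3, 1): sum 67, len 13
→ 8 (dropped 5, 7): sum 63, len 12
Longest length seen: 15.

15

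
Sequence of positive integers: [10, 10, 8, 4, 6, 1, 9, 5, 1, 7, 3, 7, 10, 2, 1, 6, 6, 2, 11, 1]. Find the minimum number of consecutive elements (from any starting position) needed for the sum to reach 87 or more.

add 10: running sum 10 < 87
add 10: running sum 20 < 87
add 8: running sum 28 < 87
add 4: running sum 32 < 87
add 6: running sum 38 < 87
add 1: running sum 39 < 87
add 9: running sum 48 < 87
add 5: running sum 53 < 87
add 1: running sum 54 < 87
add 7: running sum 61 < 87
add 3: running sum 64 < 87
add 7: running sum 71 < 87
add 10: running sum 81 < 87
add 2: running sum 83 < 87
add 1: running sum 84 < 87
add 6: shortest ending here [10, 10, 8, 4, 6, 1, 9, 5, 1, 7, 3, 7, 10, 2, 1, 6] sum 90, len 16
add 6: shortest ending here [10, 10, 8, 4, 6, 1, 9, 5, 1, 7, 3, 7, 10, 2, 1, 6, 6] sum 96, len 17
add 2: shortest ending here [10, 8, 4, 6, 1, 9, 5, 1, 7, 3, 7, 10, 2, 1, 6, 6, 2] sum 88, len 17
add 11: shortest ending here [8, 4, 6, 1, 9, 5, 1, 7, 3, 7, 10, 2, 1, 6, 6, 2, 11] sum 89, len 17
add 1: shortest ending here [8, 4, 6, 1, 9, 5, 1, 7, 3, 7, 10, 2, 1, 6, 6, 2, 11, 1] sum 90, len 18
Shortest qualifying length: 16.

16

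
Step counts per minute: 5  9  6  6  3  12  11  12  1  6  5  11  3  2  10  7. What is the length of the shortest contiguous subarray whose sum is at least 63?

8

add 5: running sum 5 < 63
add 9: running sum 14 < 63
add 6: running sum 20 < 63
add 6: running sum 26 < 63
add 3: running sum 29 < 63
add 12: running sum 41 < 63
add 11: running sum 52 < 63
add 12: shortest ending here [5, 9, 6, 6, 3, 12, 11, 12] sum 64, len 8
add 1: shortest ending here [5, 9, 6, 6, 3, 12, 11, 12, 1] sum 65, len 9
add 6: shortest ending here [9, 6, 6, 3, 12, 11, 12, 1, 6] sum 66, len 9
add 5: shortest ending here [9, 6, 6, 3, 12, 11, 12, 1, 6, 5] sum 71, len 10
add 11: shortest ending here [6, 3, 12, 11, 12, 1, 6, 5, 11] sum 67, len 9
add 3: shortest ending here [3, 12, 11, 12, 1, 6, 5, 11, 3] sum 64, len 9
add 2: shortest ending here [12, 11, 12, 1, 6, 5, 11, 3, 2] sum 63, len 9
add 10: shortest ending here [12, 11, 12, 1, 6, 5, 11, 3, 2, 10] sum 73, len 10
add 7: shortest ending here [11, 12, 1, 6, 5, 11, 3, 2, 10, 7] sum 68, len 10
Shortest qualifying length: 8.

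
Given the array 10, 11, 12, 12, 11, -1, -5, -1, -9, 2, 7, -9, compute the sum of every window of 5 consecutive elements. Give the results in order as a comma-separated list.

56, 45, 29, 16, -5, -14, -6, -10

[10, 11, 12, 12, 11] → sum 56
[11, 12, 12, 11, -1] → sum 45
[12, 12, 11, -1, -5] → sum 29
[12, 11, -1, -5, -1] → sum 16
[11, -1, -5, -1, -9] → sum -5
[-1, -5, -1, -9, 2] → sum -14
[-5, -1, -9, 2, 7] → sum -6
[-1, -9, 2, 7, -9] → sum -10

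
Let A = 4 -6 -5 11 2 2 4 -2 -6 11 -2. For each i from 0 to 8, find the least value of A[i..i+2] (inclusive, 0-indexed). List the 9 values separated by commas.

-6, -6, -5, 2, 2, -2, -6, -6, -6

[4, -6, -5] → min -6
[-6, -5, 11] → min -6
[-5, 11, 2] → min -5
[11, 2, 2] → min 2
[2, 2, 4] → min 2
[2, 4, -2] → min -2
[4, -2, -6] → min -6
[-2, -6, 11] → min -6
[-6, 11, -2] → min -6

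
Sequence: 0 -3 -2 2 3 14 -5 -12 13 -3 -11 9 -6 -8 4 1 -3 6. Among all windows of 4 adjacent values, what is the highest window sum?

0 -3 -2 2 → sum -3
-3 -2 2 3 → sum 0
-2 2 3 14 → sum 17
2 3 14 -5 → sum 14
3 14 -5 -12 → sum 0
14 -5 -12 13 → sum 10
-5 -12 13 -3 → sum -7
-12 13 -3 -11 → sum -13
13 -3 -11 9 → sum 8
-3 -11 9 -6 → sum -11
-11 9 -6 -8 → sum -16
9 -6 -8 4 → sum -1
-6 -8 4 1 → sum -9
-8 4 1 -3 → sum -6
4 1 -3 6 → sum 8
Highest of these is 17.

17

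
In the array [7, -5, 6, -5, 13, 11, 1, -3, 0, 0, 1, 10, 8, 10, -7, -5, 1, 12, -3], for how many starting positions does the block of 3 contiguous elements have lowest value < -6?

(7, -5, 6) → min -5
(-5, 6, -5) → min -5
(6, -5, 13) → min -5
(-5, 13, 11) → min -5
(13, 11, 1) → min 1
(11, 1, -3) → min -3
(1, -3, 0) → min -3
(-3, 0, 0) → min -3
(0, 0, 1) → min 0
(0, 1, 10) → min 0
(1, 10, 8) → min 1
(10, 8, 10) → min 8
(8, 10, -7) → min -7  < -6 ✓
(10, -7, -5) → min -7  < -6 ✓
(-7, -5, 1) → min -7  < -6 ✓
(-5, 1, 12) → min -5
(1, 12, -3) → min -3
3 windows satisfy the condition.

3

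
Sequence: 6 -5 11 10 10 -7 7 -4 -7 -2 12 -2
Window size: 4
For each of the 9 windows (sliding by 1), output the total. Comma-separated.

6 -5 11 10 → sum 22
-5 11 10 10 → sum 26
11 10 10 -7 → sum 24
10 10 -7 7 → sum 20
10 -7 7 -4 → sum 6
-7 7 -4 -7 → sum -11
7 -4 -7 -2 → sum -6
-4 -7 -2 12 → sum -1
-7 -2 12 -2 → sum 1

22, 26, 24, 20, 6, -11, -6, -1, 1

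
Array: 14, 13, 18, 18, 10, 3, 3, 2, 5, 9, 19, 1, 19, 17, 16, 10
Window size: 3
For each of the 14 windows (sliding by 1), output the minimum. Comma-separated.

13, 13, 10, 3, 3, 2, 2, 2, 5, 1, 1, 1, 16, 10

Sliding a size-3 window across the 16 values:
[14, 13, 18] → min 13
[13, 18, 18] → min 13
[18, 18, 10] → min 10
[18, 10, 3] → min 3
[10, 3, 3] → min 3
[3, 3, 2] → min 2
[3, 2, 5] → min 2
[2, 5, 9] → min 2
[5, 9, 19] → min 5
[9, 19, 1] → min 1
[19, 1, 19] → min 1
[1, 19, 17] → min 1
[19, 17, 16] → min 16
[17, 16, 10] → min 10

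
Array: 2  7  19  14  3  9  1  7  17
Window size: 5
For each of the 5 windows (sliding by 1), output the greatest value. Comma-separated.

19, 19, 19, 14, 17

(2, 7, 19, 14, 3) → max 19
(7, 19, 14, 3, 9) → max 19
(19, 14, 3, 9, 1) → max 19
(14, 3, 9, 1, 7) → max 14
(3, 9, 1, 7, 17) → max 17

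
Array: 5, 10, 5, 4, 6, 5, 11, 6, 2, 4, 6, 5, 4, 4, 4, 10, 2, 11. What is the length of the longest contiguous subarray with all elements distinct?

add 5: [5] len 1
add 10: [5, 10] len 2
add 5 (repeat 5, move left end past it): [10, 5] len 2
add 4: [10, 5, 4] len 3
add 6: [10, 5, 4, 6] len 4
add 5 (repeat 5, move left end past it): [4, 6, 5] len 3
add 11: [4, 6, 5, 11] len 4
add 6 (repeat 6, move left end past it): [5, 11, 6] len 3
add 2: [5, 11, 6, 2] len 4
add 4: [5, 11, 6, 2, 4] len 5
add 6 (repeat 6, move left end past it): [2, 4, 6] len 3
add 5: [2, 4, 6, 5] len 4
add 4 (repeat 4, move left end past it): [6, 5, 4] len 3
add 4 (repeat 4, move left end past it): [4] len 1
add 4 (repeat 4, move left end past it): [4] len 1
add 10: [4, 10] len 2
add 2: [4, 10, 2] len 3
add 11: [4, 10, 2, 11] len 4
Longest all-distinct length: 5.

5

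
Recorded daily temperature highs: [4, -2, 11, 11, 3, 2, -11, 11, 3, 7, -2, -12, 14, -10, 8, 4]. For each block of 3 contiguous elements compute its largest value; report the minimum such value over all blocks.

3

(4, -2, 11) → max 11
(-2, 11, 11) → max 11
(11, 11, 3) → max 11
(11, 3, 2) → max 11
(3, 2, -11) → max 3
(2, -11, 11) → max 11
(-11, 11, 3) → max 11
(11, 3, 7) → max 11
(3, 7, -2) → max 7
(7, -2, -12) → max 7
(-2, -12, 14) → max 14
(-12, 14, -10) → max 14
(14, -10, 8) → max 14
(-10, 8, 4) → max 8
Minimum of these is 3.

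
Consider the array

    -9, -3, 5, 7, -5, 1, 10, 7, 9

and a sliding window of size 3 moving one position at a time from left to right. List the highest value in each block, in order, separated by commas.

Sliding a size-3 window across the 9 values:
(-9, -3, 5) → max 5
(-3, 5, 7) → max 7
(5, 7, -5) → max 7
(7, -5, 1) → max 7
(-5, 1, 10) → max 10
(1, 10, 7) → max 10
(10, 7, 9) → max 10

5, 7, 7, 7, 10, 10, 10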